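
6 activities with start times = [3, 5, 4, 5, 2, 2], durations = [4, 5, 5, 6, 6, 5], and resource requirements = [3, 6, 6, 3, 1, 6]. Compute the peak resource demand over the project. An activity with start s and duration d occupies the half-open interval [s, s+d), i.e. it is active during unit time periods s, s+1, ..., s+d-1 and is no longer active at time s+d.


Each activity i is active on [start_i, start_i + duration_i).
Compute total resource usage per time slot:
  t=0: active resources = [], total = 0
  t=1: active resources = [], total = 0
  t=2: active resources = [1, 6], total = 7
  t=3: active resources = [3, 1, 6], total = 10
  t=4: active resources = [3, 6, 1, 6], total = 16
  t=5: active resources = [3, 6, 6, 3, 1, 6], total = 25
  t=6: active resources = [3, 6, 6, 3, 1, 6], total = 25
  t=7: active resources = [6, 6, 3, 1], total = 16
  t=8: active resources = [6, 6, 3], total = 15
  t=9: active resources = [6, 3], total = 9
  t=10: active resources = [3], total = 3
Peak resource demand = 25

25


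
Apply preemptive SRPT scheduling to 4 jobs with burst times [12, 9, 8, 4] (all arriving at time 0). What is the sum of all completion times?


Since all jobs arrive at t=0, SRPT equals SPT ordering.
SPT order: [4, 8, 9, 12]
Completion times:
  Job 1: p=4, C=4
  Job 2: p=8, C=12
  Job 3: p=9, C=21
  Job 4: p=12, C=33
Total completion time = 4 + 12 + 21 + 33 = 70

70


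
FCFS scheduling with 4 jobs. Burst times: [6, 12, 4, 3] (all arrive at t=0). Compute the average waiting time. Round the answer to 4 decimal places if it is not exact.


FCFS order (as given): [6, 12, 4, 3]
Waiting times:
  Job 1: wait = 0
  Job 2: wait = 6
  Job 3: wait = 18
  Job 4: wait = 22
Sum of waiting times = 46
Average waiting time = 46/4 = 11.5

11.5


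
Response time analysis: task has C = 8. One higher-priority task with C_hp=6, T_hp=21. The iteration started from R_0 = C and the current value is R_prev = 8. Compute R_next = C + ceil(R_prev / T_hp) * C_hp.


R_next = C + ceil(R_prev / T_hp) * C_hp
ceil(8 / 21) = ceil(0.381) = 1
Interference = 1 * 6 = 6
R_next = 8 + 6 = 14

14


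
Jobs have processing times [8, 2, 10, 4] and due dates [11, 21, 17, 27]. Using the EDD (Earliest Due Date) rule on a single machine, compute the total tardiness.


Sort by due date (EDD order): [(8, 11), (10, 17), (2, 21), (4, 27)]
Compute completion times and tardiness:
  Job 1: p=8, d=11, C=8, tardiness=max(0,8-11)=0
  Job 2: p=10, d=17, C=18, tardiness=max(0,18-17)=1
  Job 3: p=2, d=21, C=20, tardiness=max(0,20-21)=0
  Job 4: p=4, d=27, C=24, tardiness=max(0,24-27)=0
Total tardiness = 1

1


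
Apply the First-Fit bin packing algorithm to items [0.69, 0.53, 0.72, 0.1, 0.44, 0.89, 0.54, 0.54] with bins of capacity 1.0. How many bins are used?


Place items sequentially using First-Fit:
  Item 0.69 -> new Bin 1
  Item 0.53 -> new Bin 2
  Item 0.72 -> new Bin 3
  Item 0.1 -> Bin 1 (now 0.79)
  Item 0.44 -> Bin 2 (now 0.97)
  Item 0.89 -> new Bin 4
  Item 0.54 -> new Bin 5
  Item 0.54 -> new Bin 6
Total bins used = 6

6


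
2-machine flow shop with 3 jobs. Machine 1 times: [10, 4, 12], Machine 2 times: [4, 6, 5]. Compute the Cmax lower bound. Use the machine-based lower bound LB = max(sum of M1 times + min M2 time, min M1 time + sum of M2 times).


LB1 = sum(M1 times) + min(M2 times) = 26 + 4 = 30
LB2 = min(M1 times) + sum(M2 times) = 4 + 15 = 19
Lower bound = max(LB1, LB2) = max(30, 19) = 30

30


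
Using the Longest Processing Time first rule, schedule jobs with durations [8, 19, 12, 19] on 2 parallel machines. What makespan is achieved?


Sort jobs in decreasing order (LPT): [19, 19, 12, 8]
Assign each job to the least loaded machine:
  Machine 1: jobs [19, 12], load = 31
  Machine 2: jobs [19, 8], load = 27
Makespan = max load = 31

31


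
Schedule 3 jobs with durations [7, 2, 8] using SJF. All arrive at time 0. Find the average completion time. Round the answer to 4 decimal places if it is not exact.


SJF order (ascending): [2, 7, 8]
Completion times:
  Job 1: burst=2, C=2
  Job 2: burst=7, C=9
  Job 3: burst=8, C=17
Average completion = 28/3 = 9.3333

9.3333


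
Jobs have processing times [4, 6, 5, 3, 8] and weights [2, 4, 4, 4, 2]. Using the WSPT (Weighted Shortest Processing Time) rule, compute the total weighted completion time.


Compute p/w ratios and sort ascending (WSPT): [(3, 4), (5, 4), (6, 4), (4, 2), (8, 2)]
Compute weighted completion times:
  Job (p=3,w=4): C=3, w*C=4*3=12
  Job (p=5,w=4): C=8, w*C=4*8=32
  Job (p=6,w=4): C=14, w*C=4*14=56
  Job (p=4,w=2): C=18, w*C=2*18=36
  Job (p=8,w=2): C=26, w*C=2*26=52
Total weighted completion time = 188

188


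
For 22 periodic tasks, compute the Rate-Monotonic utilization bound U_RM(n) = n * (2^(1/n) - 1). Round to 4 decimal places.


Compute 2^(1/22) = 1.0320082797
Subtract 1: 1.0320082797 - 1 = 0.0320082797
Multiply by n: 22 * 0.0320082797 = 0.7041821534
Round to 4 dp: 0.7042

0.7042


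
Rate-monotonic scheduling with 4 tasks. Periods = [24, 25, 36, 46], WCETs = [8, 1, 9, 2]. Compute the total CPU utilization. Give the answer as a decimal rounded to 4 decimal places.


Compute individual utilizations (exact fractions):
  Task 1: C/T = 8/24 = 1/3 (approx. 0.3333)
  Task 2: C/T = 1/25 (approx. 0.04)
  Task 3: C/T = 9/36 = 1/4 (approx. 0.25)
  Task 4: C/T = 2/46 = 1/23 (approx. 0.0435)
Total utilization U = 1/3 + 1/25 + 1/4 + 1/23 = 4601/6900
Rounded to 4 decimal places: U = 0.6668
RM (Liu & Layland) bound for 4 tasks = 0.756828; compare with U = 4601/6900 (approx. 0.666812)
U <= bound, so schedulable by RM sufficient condition.

0.6668


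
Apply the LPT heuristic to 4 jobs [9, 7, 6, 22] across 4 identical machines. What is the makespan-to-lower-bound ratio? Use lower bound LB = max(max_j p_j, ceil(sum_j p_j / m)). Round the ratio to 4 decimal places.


LPT order: [22, 9, 7, 6]
Machine loads after assignment: [22, 9, 7, 6]
LPT makespan = 22
Lower bound = max(max_job, ceil(total/4)) = max(22, 11) = 22
Ratio = 22 / 22 = 1.0

1.0


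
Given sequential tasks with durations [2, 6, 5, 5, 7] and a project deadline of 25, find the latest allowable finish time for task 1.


LF(activity 1) = deadline - sum of successor durations
Successors: activities 2 through 5 with durations [6, 5, 5, 7]
Sum of successor durations = 23
LF = 25 - 23 = 2

2


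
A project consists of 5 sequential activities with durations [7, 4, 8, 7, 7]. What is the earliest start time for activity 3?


Activity 3 starts after activities 1 through 2 complete.
Predecessor durations: [7, 4]
ES = 7 + 4 = 11

11


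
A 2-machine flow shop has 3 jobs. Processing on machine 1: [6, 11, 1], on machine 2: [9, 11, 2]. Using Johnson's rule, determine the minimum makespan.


Apply Johnson's rule:
  Group 1 (a <= b): [(3, 1, 2), (1, 6, 9), (2, 11, 11)]
  Group 2 (a > b): []
Optimal job order: [3, 1, 2]
Schedule:
  Job 3: M1 done at 1, M2 done at 3
  Job 1: M1 done at 7, M2 done at 16
  Job 2: M1 done at 18, M2 done at 29
Makespan = 29

29


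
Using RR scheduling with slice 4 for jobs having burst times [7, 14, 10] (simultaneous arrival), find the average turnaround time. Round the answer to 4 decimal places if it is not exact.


Time quantum = 4
Execution trace:
  J1 runs 4 units, time = 4
  J2 runs 4 units, time = 8
  J3 runs 4 units, time = 12
  J1 runs 3 units, time = 15
  J2 runs 4 units, time = 19
  J3 runs 4 units, time = 23
  J2 runs 4 units, time = 27
  J3 runs 2 units, time = 29
  J2 runs 2 units, time = 31
Finish times: [15, 31, 29]
Average turnaround = 75/3 = 25.0

25.0


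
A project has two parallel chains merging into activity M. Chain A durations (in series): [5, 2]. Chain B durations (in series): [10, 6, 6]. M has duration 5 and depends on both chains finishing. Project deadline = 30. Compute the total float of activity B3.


Forward pass: ES(B3) = sum of predecessors on chain B = 16
EF = ES + duration = 16 + 6 = 22
Backward pass: LF(M) = deadline = 30; LS(M) = 30 - 5 = 25
LF(B3) = LS(M) - sum(successors on chain B) = 25 - 0 = 25
LS = LF - duration = 25 - 6 = 19
Total float = LS - ES = 19 - 16 = 3

3


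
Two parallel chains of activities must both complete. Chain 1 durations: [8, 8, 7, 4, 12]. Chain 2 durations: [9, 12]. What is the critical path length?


Path A total = 8 + 8 + 7 + 4 + 12 = 39
Path B total = 9 + 12 = 21
Critical path = longest path = max(39, 21) = 39

39


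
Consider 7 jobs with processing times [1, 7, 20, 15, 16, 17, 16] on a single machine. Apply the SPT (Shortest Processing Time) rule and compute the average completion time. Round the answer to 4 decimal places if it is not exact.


Sort jobs by processing time (SPT order): [1, 7, 15, 16, 16, 17, 20]
Compute completion times sequentially:
  Job 1: processing = 1, completes at 1
  Job 2: processing = 7, completes at 8
  Job 3: processing = 15, completes at 23
  Job 4: processing = 16, completes at 39
  Job 5: processing = 16, completes at 55
  Job 6: processing = 17, completes at 72
  Job 7: processing = 20, completes at 92
Sum of completion times = 290
Average completion time = 290/7 = 41.4286

41.4286


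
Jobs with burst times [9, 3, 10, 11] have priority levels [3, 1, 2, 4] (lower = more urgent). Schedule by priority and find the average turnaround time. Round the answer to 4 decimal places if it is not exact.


Sort by priority (ascending = highest first):
Order: [(1, 3), (2, 10), (3, 9), (4, 11)]
Completion times:
  Priority 1, burst=3, C=3
  Priority 2, burst=10, C=13
  Priority 3, burst=9, C=22
  Priority 4, burst=11, C=33
Average turnaround = 71/4 = 17.75

17.75


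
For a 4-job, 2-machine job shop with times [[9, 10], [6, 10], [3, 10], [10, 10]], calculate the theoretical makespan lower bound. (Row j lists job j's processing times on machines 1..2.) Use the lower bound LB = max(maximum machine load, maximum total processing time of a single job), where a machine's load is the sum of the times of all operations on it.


Machine loads:
  Machine 1: 9 + 6 + 3 + 10 = 28
  Machine 2: 10 + 10 + 10 + 10 = 40
Max machine load = 40
Job totals:
  Job 1: 19
  Job 2: 16
  Job 3: 13
  Job 4: 20
Max job total = 20
Lower bound = max(40, 20) = 40

40


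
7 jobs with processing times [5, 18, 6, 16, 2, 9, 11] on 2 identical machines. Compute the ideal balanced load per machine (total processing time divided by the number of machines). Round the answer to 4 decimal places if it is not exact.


Total processing time = 5 + 18 + 6 + 16 + 2 + 9 + 11 = 67
Number of machines = 2
Ideal balanced load = 67 / 2 = 33.5

33.5


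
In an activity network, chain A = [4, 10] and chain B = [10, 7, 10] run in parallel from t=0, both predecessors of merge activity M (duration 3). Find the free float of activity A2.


ES(A2) = sum of predecessors on chain A = 4
EF(A2) = ES + duration = 4 + 10 = 14
Successor of A2 is M. ES(M) = max(sum(A), sum(B)) = max(14, 27) = 27
Free float = ES(successor) - EF(current) = 27 - 14 = 13

13


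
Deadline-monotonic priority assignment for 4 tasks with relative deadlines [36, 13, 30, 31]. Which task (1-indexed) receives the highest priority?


Sort tasks by relative deadline (ascending):
  Task 2: deadline = 13
  Task 3: deadline = 30
  Task 4: deadline = 31
  Task 1: deadline = 36
Priority order (highest first): [2, 3, 4, 1]
Highest priority task = 2

2


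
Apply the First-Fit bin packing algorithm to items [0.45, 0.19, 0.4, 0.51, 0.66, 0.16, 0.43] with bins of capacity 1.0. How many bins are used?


Place items sequentially using First-Fit:
  Item 0.45 -> new Bin 1
  Item 0.19 -> Bin 1 (now 0.64)
  Item 0.4 -> new Bin 2
  Item 0.51 -> Bin 2 (now 0.91)
  Item 0.66 -> new Bin 3
  Item 0.16 -> Bin 1 (now 0.8)
  Item 0.43 -> new Bin 4
Total bins used = 4

4


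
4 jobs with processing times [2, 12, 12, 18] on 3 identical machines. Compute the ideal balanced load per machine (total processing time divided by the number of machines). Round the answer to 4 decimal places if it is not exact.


Total processing time = 2 + 12 + 12 + 18 = 44
Number of machines = 3
Ideal balanced load = 44 / 3 = 14.6667

14.6667


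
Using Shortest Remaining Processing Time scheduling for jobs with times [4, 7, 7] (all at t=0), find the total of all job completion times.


Since all jobs arrive at t=0, SRPT equals SPT ordering.
SPT order: [4, 7, 7]
Completion times:
  Job 1: p=4, C=4
  Job 2: p=7, C=11
  Job 3: p=7, C=18
Total completion time = 4 + 11 + 18 = 33

33


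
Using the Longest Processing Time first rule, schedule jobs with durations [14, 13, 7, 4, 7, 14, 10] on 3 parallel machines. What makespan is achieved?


Sort jobs in decreasing order (LPT): [14, 14, 13, 10, 7, 7, 4]
Assign each job to the least loaded machine:
  Machine 1: jobs [14, 7, 4], load = 25
  Machine 2: jobs [14, 7], load = 21
  Machine 3: jobs [13, 10], load = 23
Makespan = max load = 25

25


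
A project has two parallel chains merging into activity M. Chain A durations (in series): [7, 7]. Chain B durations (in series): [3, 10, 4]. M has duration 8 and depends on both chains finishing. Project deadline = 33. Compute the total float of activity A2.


Forward pass: ES(A2) = sum of predecessors on chain A = 7
EF = ES + duration = 7 + 7 = 14
Backward pass: LF(M) = deadline = 33; LS(M) = 33 - 8 = 25
LF(A2) = LS(M) - sum(successors on chain A) = 25 - 0 = 25
LS = LF - duration = 25 - 7 = 18
Total float = LS - ES = 18 - 7 = 11

11


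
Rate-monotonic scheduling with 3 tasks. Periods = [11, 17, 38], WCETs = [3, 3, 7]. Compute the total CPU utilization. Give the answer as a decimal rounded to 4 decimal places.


Compute individual utilizations (exact fractions):
  Task 1: C/T = 3/11 (approx. 0.2727)
  Task 2: C/T = 3/17 (approx. 0.1765)
  Task 3: C/T = 7/38 (approx. 0.1842)
Total utilization U = 3/11 + 3/17 + 7/38 = 4501/7106
Rounded to 4 decimal places: U = 0.6334
RM (Liu & Layland) bound for 3 tasks = 0.779763; compare with U = 4501/7106 (approx. 0.633408)
U <= bound, so schedulable by RM sufficient condition.

0.6334


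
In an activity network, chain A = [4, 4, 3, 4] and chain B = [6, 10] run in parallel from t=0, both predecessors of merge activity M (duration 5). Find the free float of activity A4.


ES(A4) = sum of predecessors on chain A = 11
EF(A4) = ES + duration = 11 + 4 = 15
Successor of A4 is M. ES(M) = max(sum(A), sum(B)) = max(15, 16) = 16
Free float = ES(successor) - EF(current) = 16 - 15 = 1

1


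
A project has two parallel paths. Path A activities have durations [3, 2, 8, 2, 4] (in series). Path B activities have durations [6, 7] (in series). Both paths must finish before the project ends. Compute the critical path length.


Path A total = 3 + 2 + 8 + 2 + 4 = 19
Path B total = 6 + 7 = 13
Critical path = longest path = max(19, 13) = 19

19


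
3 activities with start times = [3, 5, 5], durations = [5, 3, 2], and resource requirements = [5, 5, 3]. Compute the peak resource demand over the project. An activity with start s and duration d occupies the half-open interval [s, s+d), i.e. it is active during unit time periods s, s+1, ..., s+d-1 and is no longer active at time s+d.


Each activity i is active on [start_i, start_i + duration_i).
Compute total resource usage per time slot:
  t=0: active resources = [], total = 0
  t=1: active resources = [], total = 0
  t=2: active resources = [], total = 0
  t=3: active resources = [5], total = 5
  t=4: active resources = [5], total = 5
  t=5: active resources = [5, 5, 3], total = 13
  t=6: active resources = [5, 5, 3], total = 13
  t=7: active resources = [5, 5], total = 10
Peak resource demand = 13

13


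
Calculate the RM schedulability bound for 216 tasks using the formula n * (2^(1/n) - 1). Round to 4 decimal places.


Compute 2^(1/216) = 1.0032141691
Subtract 1: 1.0032141691 - 1 = 0.0032141691
Multiply by n: 216 * 0.0032141691 = 0.6942605256
Round to 4 dp: 0.6943

0.6943


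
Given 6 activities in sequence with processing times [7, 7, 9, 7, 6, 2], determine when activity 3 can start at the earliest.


Activity 3 starts after activities 1 through 2 complete.
Predecessor durations: [7, 7]
ES = 7 + 7 = 14

14


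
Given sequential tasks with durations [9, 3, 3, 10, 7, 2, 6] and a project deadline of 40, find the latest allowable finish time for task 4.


LF(activity 4) = deadline - sum of successor durations
Successors: activities 5 through 7 with durations [7, 2, 6]
Sum of successor durations = 15
LF = 40 - 15 = 25

25


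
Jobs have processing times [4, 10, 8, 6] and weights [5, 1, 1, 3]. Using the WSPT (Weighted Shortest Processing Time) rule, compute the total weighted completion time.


Compute p/w ratios and sort ascending (WSPT): [(4, 5), (6, 3), (8, 1), (10, 1)]
Compute weighted completion times:
  Job (p=4,w=5): C=4, w*C=5*4=20
  Job (p=6,w=3): C=10, w*C=3*10=30
  Job (p=8,w=1): C=18, w*C=1*18=18
  Job (p=10,w=1): C=28, w*C=1*28=28
Total weighted completion time = 96

96


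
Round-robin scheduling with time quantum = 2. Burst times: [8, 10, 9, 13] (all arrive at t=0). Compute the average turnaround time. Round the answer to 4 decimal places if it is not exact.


Time quantum = 2
Execution trace:
  J1 runs 2 units, time = 2
  J2 runs 2 units, time = 4
  J3 runs 2 units, time = 6
  J4 runs 2 units, time = 8
  J1 runs 2 units, time = 10
  J2 runs 2 units, time = 12
  J3 runs 2 units, time = 14
  J4 runs 2 units, time = 16
  J1 runs 2 units, time = 18
  J2 runs 2 units, time = 20
  J3 runs 2 units, time = 22
  J4 runs 2 units, time = 24
  J1 runs 2 units, time = 26
  J2 runs 2 units, time = 28
  J3 runs 2 units, time = 30
  J4 runs 2 units, time = 32
  J2 runs 2 units, time = 34
  J3 runs 1 units, time = 35
  J4 runs 2 units, time = 37
  J4 runs 2 units, time = 39
  J4 runs 1 units, time = 40
Finish times: [26, 34, 35, 40]
Average turnaround = 135/4 = 33.75

33.75


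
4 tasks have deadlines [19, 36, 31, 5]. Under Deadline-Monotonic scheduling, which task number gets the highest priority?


Sort tasks by relative deadline (ascending):
  Task 4: deadline = 5
  Task 1: deadline = 19
  Task 3: deadline = 31
  Task 2: deadline = 36
Priority order (highest first): [4, 1, 3, 2]
Highest priority task = 4

4


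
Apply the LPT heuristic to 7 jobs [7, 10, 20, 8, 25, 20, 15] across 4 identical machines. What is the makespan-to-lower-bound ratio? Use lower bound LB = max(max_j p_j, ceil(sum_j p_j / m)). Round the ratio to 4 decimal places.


LPT order: [25, 20, 20, 15, 10, 8, 7]
Machine loads after assignment: [25, 28, 27, 25]
LPT makespan = 28
Lower bound = max(max_job, ceil(total/4)) = max(25, 27) = 27
Ratio = 28 / 27 = 1.037

1.037


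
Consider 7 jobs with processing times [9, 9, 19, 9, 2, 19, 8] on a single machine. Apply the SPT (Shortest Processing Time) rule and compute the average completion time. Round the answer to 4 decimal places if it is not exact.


Sort jobs by processing time (SPT order): [2, 8, 9, 9, 9, 19, 19]
Compute completion times sequentially:
  Job 1: processing = 2, completes at 2
  Job 2: processing = 8, completes at 10
  Job 3: processing = 9, completes at 19
  Job 4: processing = 9, completes at 28
  Job 5: processing = 9, completes at 37
  Job 6: processing = 19, completes at 56
  Job 7: processing = 19, completes at 75
Sum of completion times = 227
Average completion time = 227/7 = 32.4286

32.4286


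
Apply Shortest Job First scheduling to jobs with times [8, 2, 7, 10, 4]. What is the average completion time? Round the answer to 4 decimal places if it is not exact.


SJF order (ascending): [2, 4, 7, 8, 10]
Completion times:
  Job 1: burst=2, C=2
  Job 2: burst=4, C=6
  Job 3: burst=7, C=13
  Job 4: burst=8, C=21
  Job 5: burst=10, C=31
Average completion = 73/5 = 14.6

14.6


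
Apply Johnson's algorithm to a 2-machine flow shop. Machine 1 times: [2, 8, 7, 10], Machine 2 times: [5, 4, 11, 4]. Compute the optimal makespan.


Apply Johnson's rule:
  Group 1 (a <= b): [(1, 2, 5), (3, 7, 11)]
  Group 2 (a > b): [(2, 8, 4), (4, 10, 4)]
Optimal job order: [1, 3, 2, 4]
Schedule:
  Job 1: M1 done at 2, M2 done at 7
  Job 3: M1 done at 9, M2 done at 20
  Job 2: M1 done at 17, M2 done at 24
  Job 4: M1 done at 27, M2 done at 31
Makespan = 31

31


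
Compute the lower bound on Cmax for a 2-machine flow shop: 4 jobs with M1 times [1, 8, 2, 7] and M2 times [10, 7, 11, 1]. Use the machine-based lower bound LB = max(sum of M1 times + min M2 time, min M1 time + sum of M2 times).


LB1 = sum(M1 times) + min(M2 times) = 18 + 1 = 19
LB2 = min(M1 times) + sum(M2 times) = 1 + 29 = 30
Lower bound = max(LB1, LB2) = max(19, 30) = 30

30


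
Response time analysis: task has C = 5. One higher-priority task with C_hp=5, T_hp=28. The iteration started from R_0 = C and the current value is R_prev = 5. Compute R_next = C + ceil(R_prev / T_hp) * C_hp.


R_next = C + ceil(R_prev / T_hp) * C_hp
ceil(5 / 28) = ceil(0.1786) = 1
Interference = 1 * 5 = 5
R_next = 5 + 5 = 10

10


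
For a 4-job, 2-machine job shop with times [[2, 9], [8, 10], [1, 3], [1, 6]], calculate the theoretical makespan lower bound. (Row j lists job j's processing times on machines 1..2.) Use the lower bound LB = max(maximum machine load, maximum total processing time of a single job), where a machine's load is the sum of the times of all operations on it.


Machine loads:
  Machine 1: 2 + 8 + 1 + 1 = 12
  Machine 2: 9 + 10 + 3 + 6 = 28
Max machine load = 28
Job totals:
  Job 1: 11
  Job 2: 18
  Job 3: 4
  Job 4: 7
Max job total = 18
Lower bound = max(28, 18) = 28

28


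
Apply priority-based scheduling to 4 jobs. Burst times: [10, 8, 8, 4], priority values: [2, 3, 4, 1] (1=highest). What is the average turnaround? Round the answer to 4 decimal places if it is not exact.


Sort by priority (ascending = highest first):
Order: [(1, 4), (2, 10), (3, 8), (4, 8)]
Completion times:
  Priority 1, burst=4, C=4
  Priority 2, burst=10, C=14
  Priority 3, burst=8, C=22
  Priority 4, burst=8, C=30
Average turnaround = 70/4 = 17.5

17.5


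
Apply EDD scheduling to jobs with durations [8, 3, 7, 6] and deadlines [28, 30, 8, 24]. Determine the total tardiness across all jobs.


Sort by due date (EDD order): [(7, 8), (6, 24), (8, 28), (3, 30)]
Compute completion times and tardiness:
  Job 1: p=7, d=8, C=7, tardiness=max(0,7-8)=0
  Job 2: p=6, d=24, C=13, tardiness=max(0,13-24)=0
  Job 3: p=8, d=28, C=21, tardiness=max(0,21-28)=0
  Job 4: p=3, d=30, C=24, tardiness=max(0,24-30)=0
Total tardiness = 0

0


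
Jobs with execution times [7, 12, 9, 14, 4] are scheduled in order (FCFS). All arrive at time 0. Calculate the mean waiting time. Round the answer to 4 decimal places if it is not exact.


FCFS order (as given): [7, 12, 9, 14, 4]
Waiting times:
  Job 1: wait = 0
  Job 2: wait = 7
  Job 3: wait = 19
  Job 4: wait = 28
  Job 5: wait = 42
Sum of waiting times = 96
Average waiting time = 96/5 = 19.2

19.2


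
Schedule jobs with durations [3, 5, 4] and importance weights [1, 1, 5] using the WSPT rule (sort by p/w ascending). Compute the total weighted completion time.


Compute p/w ratios and sort ascending (WSPT): [(4, 5), (3, 1), (5, 1)]
Compute weighted completion times:
  Job (p=4,w=5): C=4, w*C=5*4=20
  Job (p=3,w=1): C=7, w*C=1*7=7
  Job (p=5,w=1): C=12, w*C=1*12=12
Total weighted completion time = 39

39


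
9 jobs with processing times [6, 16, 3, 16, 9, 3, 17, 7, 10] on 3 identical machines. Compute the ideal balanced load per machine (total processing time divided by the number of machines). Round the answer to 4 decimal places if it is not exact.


Total processing time = 6 + 16 + 3 + 16 + 9 + 3 + 17 + 7 + 10 = 87
Number of machines = 3
Ideal balanced load = 87 / 3 = 29.0

29.0


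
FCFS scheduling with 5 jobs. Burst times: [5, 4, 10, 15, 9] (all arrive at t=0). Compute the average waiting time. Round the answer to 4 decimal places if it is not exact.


FCFS order (as given): [5, 4, 10, 15, 9]
Waiting times:
  Job 1: wait = 0
  Job 2: wait = 5
  Job 3: wait = 9
  Job 4: wait = 19
  Job 5: wait = 34
Sum of waiting times = 67
Average waiting time = 67/5 = 13.4

13.4


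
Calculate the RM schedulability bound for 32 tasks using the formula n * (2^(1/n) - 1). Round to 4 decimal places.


Compute 2^(1/32) = 1.0218971487
Subtract 1: 1.0218971487 - 1 = 0.0218971487
Multiply by n: 32 * 0.0218971487 = 0.7007087584
Round to 4 dp: 0.7007

0.7007


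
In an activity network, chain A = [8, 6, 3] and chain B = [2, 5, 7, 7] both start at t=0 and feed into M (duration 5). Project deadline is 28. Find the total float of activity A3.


Forward pass: ES(A3) = sum of predecessors on chain A = 14
EF = ES + duration = 14 + 3 = 17
Backward pass: LF(M) = deadline = 28; LS(M) = 28 - 5 = 23
LF(A3) = LS(M) - sum(successors on chain A) = 23 - 0 = 23
LS = LF - duration = 23 - 3 = 20
Total float = LS - ES = 20 - 14 = 6

6


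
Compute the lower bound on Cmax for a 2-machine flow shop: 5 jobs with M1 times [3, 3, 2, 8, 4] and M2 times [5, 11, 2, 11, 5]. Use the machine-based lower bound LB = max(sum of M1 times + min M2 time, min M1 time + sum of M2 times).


LB1 = sum(M1 times) + min(M2 times) = 20 + 2 = 22
LB2 = min(M1 times) + sum(M2 times) = 2 + 34 = 36
Lower bound = max(LB1, LB2) = max(22, 36) = 36

36


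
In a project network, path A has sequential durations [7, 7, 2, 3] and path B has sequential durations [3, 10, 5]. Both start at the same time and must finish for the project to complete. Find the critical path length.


Path A total = 7 + 7 + 2 + 3 = 19
Path B total = 3 + 10 + 5 = 18
Critical path = longest path = max(19, 18) = 19

19


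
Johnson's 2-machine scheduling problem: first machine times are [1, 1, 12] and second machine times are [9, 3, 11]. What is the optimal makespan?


Apply Johnson's rule:
  Group 1 (a <= b): [(1, 1, 9), (2, 1, 3)]
  Group 2 (a > b): [(3, 12, 11)]
Optimal job order: [1, 2, 3]
Schedule:
  Job 1: M1 done at 1, M2 done at 10
  Job 2: M1 done at 2, M2 done at 13
  Job 3: M1 done at 14, M2 done at 25
Makespan = 25

25


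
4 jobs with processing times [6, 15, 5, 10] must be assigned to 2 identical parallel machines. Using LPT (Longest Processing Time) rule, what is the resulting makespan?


Sort jobs in decreasing order (LPT): [15, 10, 6, 5]
Assign each job to the least loaded machine:
  Machine 1: jobs [15, 5], load = 20
  Machine 2: jobs [10, 6], load = 16
Makespan = max load = 20

20


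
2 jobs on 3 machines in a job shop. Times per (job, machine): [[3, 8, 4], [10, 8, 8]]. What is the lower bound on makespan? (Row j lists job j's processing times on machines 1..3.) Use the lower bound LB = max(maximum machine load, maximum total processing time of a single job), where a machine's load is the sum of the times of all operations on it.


Machine loads:
  Machine 1: 3 + 10 = 13
  Machine 2: 8 + 8 = 16
  Machine 3: 4 + 8 = 12
Max machine load = 16
Job totals:
  Job 1: 15
  Job 2: 26
Max job total = 26
Lower bound = max(16, 26) = 26

26


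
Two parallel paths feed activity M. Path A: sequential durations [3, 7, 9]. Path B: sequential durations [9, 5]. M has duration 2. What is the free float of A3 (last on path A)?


ES(A3) = sum of predecessors on chain A = 10
EF(A3) = ES + duration = 10 + 9 = 19
Successor of A3 is M. ES(M) = max(sum(A), sum(B)) = max(19, 14) = 19
Free float = ES(successor) - EF(current) = 19 - 19 = 0

0


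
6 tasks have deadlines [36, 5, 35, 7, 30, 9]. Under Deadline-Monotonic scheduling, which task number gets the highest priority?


Sort tasks by relative deadline (ascending):
  Task 2: deadline = 5
  Task 4: deadline = 7
  Task 6: deadline = 9
  Task 5: deadline = 30
  Task 3: deadline = 35
  Task 1: deadline = 36
Priority order (highest first): [2, 4, 6, 5, 3, 1]
Highest priority task = 2

2


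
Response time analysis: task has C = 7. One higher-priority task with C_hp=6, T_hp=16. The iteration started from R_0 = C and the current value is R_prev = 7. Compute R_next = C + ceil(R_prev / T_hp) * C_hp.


R_next = C + ceil(R_prev / T_hp) * C_hp
ceil(7 / 16) = ceil(0.4375) = 1
Interference = 1 * 6 = 6
R_next = 7 + 6 = 13

13


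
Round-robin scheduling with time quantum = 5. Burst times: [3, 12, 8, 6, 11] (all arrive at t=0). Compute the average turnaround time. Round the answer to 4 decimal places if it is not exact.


Time quantum = 5
Execution trace:
  J1 runs 3 units, time = 3
  J2 runs 5 units, time = 8
  J3 runs 5 units, time = 13
  J4 runs 5 units, time = 18
  J5 runs 5 units, time = 23
  J2 runs 5 units, time = 28
  J3 runs 3 units, time = 31
  J4 runs 1 units, time = 32
  J5 runs 5 units, time = 37
  J2 runs 2 units, time = 39
  J5 runs 1 units, time = 40
Finish times: [3, 39, 31, 32, 40]
Average turnaround = 145/5 = 29.0

29.0


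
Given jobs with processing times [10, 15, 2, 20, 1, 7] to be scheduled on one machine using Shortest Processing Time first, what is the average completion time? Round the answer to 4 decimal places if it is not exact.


Sort jobs by processing time (SPT order): [1, 2, 7, 10, 15, 20]
Compute completion times sequentially:
  Job 1: processing = 1, completes at 1
  Job 2: processing = 2, completes at 3
  Job 3: processing = 7, completes at 10
  Job 4: processing = 10, completes at 20
  Job 5: processing = 15, completes at 35
  Job 6: processing = 20, completes at 55
Sum of completion times = 124
Average completion time = 124/6 = 20.6667

20.6667


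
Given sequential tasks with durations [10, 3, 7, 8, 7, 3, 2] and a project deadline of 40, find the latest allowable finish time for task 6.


LF(activity 6) = deadline - sum of successor durations
Successors: activities 7 through 7 with durations [2]
Sum of successor durations = 2
LF = 40 - 2 = 38

38


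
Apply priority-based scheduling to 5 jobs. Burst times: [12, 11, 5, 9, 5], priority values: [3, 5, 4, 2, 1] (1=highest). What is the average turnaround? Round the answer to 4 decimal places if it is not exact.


Sort by priority (ascending = highest first):
Order: [(1, 5), (2, 9), (3, 12), (4, 5), (5, 11)]
Completion times:
  Priority 1, burst=5, C=5
  Priority 2, burst=9, C=14
  Priority 3, burst=12, C=26
  Priority 4, burst=5, C=31
  Priority 5, burst=11, C=42
Average turnaround = 118/5 = 23.6

23.6


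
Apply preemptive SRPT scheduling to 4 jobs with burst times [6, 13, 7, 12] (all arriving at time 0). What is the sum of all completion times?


Since all jobs arrive at t=0, SRPT equals SPT ordering.
SPT order: [6, 7, 12, 13]
Completion times:
  Job 1: p=6, C=6
  Job 2: p=7, C=13
  Job 3: p=12, C=25
  Job 4: p=13, C=38
Total completion time = 6 + 13 + 25 + 38 = 82

82


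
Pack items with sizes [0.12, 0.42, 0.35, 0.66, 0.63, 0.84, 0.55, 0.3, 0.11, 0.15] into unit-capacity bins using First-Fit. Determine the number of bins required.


Place items sequentially using First-Fit:
  Item 0.12 -> new Bin 1
  Item 0.42 -> Bin 1 (now 0.54)
  Item 0.35 -> Bin 1 (now 0.89)
  Item 0.66 -> new Bin 2
  Item 0.63 -> new Bin 3
  Item 0.84 -> new Bin 4
  Item 0.55 -> new Bin 5
  Item 0.3 -> Bin 2 (now 0.96)
  Item 0.11 -> Bin 1 (now 1.0)
  Item 0.15 -> Bin 3 (now 0.78)
Total bins used = 5

5


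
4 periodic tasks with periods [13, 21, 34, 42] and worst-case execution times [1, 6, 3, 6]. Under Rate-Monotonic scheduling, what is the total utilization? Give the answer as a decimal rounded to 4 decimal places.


Compute individual utilizations (exact fractions):
  Task 1: C/T = 1/13 (approx. 0.0769)
  Task 2: C/T = 6/21 = 2/7 (approx. 0.2857)
  Task 3: C/T = 3/34 (approx. 0.0882)
  Task 4: C/T = 6/42 = 1/7 (approx. 0.1429)
Total utilization U = 1/13 + 2/7 + 3/34 + 1/7 = 1837/3094
Rounded to 4 decimal places: U = 0.5937
RM (Liu & Layland) bound for 4 tasks = 0.756828; compare with U = 1837/3094 (approx. 0.593730)
U <= bound, so schedulable by RM sufficient condition.

0.5937


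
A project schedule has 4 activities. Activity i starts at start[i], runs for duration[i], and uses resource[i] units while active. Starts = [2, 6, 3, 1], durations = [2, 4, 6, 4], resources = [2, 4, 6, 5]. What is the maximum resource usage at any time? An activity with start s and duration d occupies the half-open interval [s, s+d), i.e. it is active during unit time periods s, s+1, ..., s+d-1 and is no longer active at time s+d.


Each activity i is active on [start_i, start_i + duration_i).
Compute total resource usage per time slot:
  t=0: active resources = [], total = 0
  t=1: active resources = [5], total = 5
  t=2: active resources = [2, 5], total = 7
  t=3: active resources = [2, 6, 5], total = 13
  t=4: active resources = [6, 5], total = 11
  t=5: active resources = [6], total = 6
  t=6: active resources = [4, 6], total = 10
  t=7: active resources = [4, 6], total = 10
  t=8: active resources = [4, 6], total = 10
  t=9: active resources = [4], total = 4
Peak resource demand = 13

13


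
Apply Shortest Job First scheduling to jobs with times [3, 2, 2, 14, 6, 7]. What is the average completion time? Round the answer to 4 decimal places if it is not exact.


SJF order (ascending): [2, 2, 3, 6, 7, 14]
Completion times:
  Job 1: burst=2, C=2
  Job 2: burst=2, C=4
  Job 3: burst=3, C=7
  Job 4: burst=6, C=13
  Job 5: burst=7, C=20
  Job 6: burst=14, C=34
Average completion = 80/6 = 13.3333

13.3333


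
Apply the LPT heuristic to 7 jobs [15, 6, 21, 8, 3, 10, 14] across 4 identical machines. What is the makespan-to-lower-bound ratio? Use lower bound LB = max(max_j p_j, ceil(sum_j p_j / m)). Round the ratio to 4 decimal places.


LPT order: [21, 15, 14, 10, 8, 6, 3]
Machine loads after assignment: [21, 18, 20, 18]
LPT makespan = 21
Lower bound = max(max_job, ceil(total/4)) = max(21, 20) = 21
Ratio = 21 / 21 = 1.0

1.0


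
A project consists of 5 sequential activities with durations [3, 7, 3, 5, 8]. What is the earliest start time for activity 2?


Activity 2 starts after activities 1 through 1 complete.
Predecessor durations: [3]
ES = 3 = 3

3


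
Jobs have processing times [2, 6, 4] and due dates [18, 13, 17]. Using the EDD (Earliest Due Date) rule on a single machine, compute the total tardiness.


Sort by due date (EDD order): [(6, 13), (4, 17), (2, 18)]
Compute completion times and tardiness:
  Job 1: p=6, d=13, C=6, tardiness=max(0,6-13)=0
  Job 2: p=4, d=17, C=10, tardiness=max(0,10-17)=0
  Job 3: p=2, d=18, C=12, tardiness=max(0,12-18)=0
Total tardiness = 0

0


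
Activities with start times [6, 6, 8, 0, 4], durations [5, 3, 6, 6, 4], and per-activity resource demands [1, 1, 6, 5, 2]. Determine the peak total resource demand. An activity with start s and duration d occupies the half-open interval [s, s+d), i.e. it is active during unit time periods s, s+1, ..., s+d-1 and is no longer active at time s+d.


Each activity i is active on [start_i, start_i + duration_i).
Compute total resource usage per time slot:
  t=0: active resources = [5], total = 5
  t=1: active resources = [5], total = 5
  t=2: active resources = [5], total = 5
  t=3: active resources = [5], total = 5
  t=4: active resources = [5, 2], total = 7
  t=5: active resources = [5, 2], total = 7
  t=6: active resources = [1, 1, 2], total = 4
  t=7: active resources = [1, 1, 2], total = 4
  t=8: active resources = [1, 1, 6], total = 8
  t=9: active resources = [1, 6], total = 7
  t=10: active resources = [1, 6], total = 7
  t=11: active resources = [6], total = 6
  t=12: active resources = [6], total = 6
  t=13: active resources = [6], total = 6
Peak resource demand = 8

8


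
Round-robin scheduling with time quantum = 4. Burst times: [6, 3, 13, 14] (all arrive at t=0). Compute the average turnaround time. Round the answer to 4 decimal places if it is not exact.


Time quantum = 4
Execution trace:
  J1 runs 4 units, time = 4
  J2 runs 3 units, time = 7
  J3 runs 4 units, time = 11
  J4 runs 4 units, time = 15
  J1 runs 2 units, time = 17
  J3 runs 4 units, time = 21
  J4 runs 4 units, time = 25
  J3 runs 4 units, time = 29
  J4 runs 4 units, time = 33
  J3 runs 1 units, time = 34
  J4 runs 2 units, time = 36
Finish times: [17, 7, 34, 36]
Average turnaround = 94/4 = 23.5

23.5


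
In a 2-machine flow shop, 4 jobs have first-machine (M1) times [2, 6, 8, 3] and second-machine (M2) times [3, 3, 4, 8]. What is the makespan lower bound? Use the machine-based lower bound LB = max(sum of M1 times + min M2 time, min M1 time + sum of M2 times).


LB1 = sum(M1 times) + min(M2 times) = 19 + 3 = 22
LB2 = min(M1 times) + sum(M2 times) = 2 + 18 = 20
Lower bound = max(LB1, LB2) = max(22, 20) = 22

22


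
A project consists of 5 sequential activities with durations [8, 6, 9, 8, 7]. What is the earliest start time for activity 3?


Activity 3 starts after activities 1 through 2 complete.
Predecessor durations: [8, 6]
ES = 8 + 6 = 14

14


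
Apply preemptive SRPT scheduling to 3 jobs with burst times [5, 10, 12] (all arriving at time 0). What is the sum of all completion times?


Since all jobs arrive at t=0, SRPT equals SPT ordering.
SPT order: [5, 10, 12]
Completion times:
  Job 1: p=5, C=5
  Job 2: p=10, C=15
  Job 3: p=12, C=27
Total completion time = 5 + 15 + 27 = 47

47


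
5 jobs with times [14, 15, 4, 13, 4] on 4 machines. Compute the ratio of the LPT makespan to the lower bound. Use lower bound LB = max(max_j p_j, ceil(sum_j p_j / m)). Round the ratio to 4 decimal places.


LPT order: [15, 14, 13, 4, 4]
Machine loads after assignment: [15, 14, 13, 8]
LPT makespan = 15
Lower bound = max(max_job, ceil(total/4)) = max(15, 13) = 15
Ratio = 15 / 15 = 1.0

1.0


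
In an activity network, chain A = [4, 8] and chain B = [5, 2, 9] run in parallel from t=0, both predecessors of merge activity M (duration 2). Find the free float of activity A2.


ES(A2) = sum of predecessors on chain A = 4
EF(A2) = ES + duration = 4 + 8 = 12
Successor of A2 is M. ES(M) = max(sum(A), sum(B)) = max(12, 16) = 16
Free float = ES(successor) - EF(current) = 16 - 12 = 4

4


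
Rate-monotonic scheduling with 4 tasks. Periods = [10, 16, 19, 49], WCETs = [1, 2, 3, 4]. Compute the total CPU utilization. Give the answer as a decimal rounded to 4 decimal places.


Compute individual utilizations (exact fractions):
  Task 1: C/T = 1/10 (approx. 0.1)
  Task 2: C/T = 2/16 = 1/8 (approx. 0.125)
  Task 3: C/T = 3/19 (approx. 0.1579)
  Task 4: C/T = 4/49 (approx. 0.0816)
Total utilization U = 1/10 + 1/8 + 3/19 + 4/49 = 17299/37240
Rounded to 4 decimal places: U = 0.4645
RM (Liu & Layland) bound for 4 tasks = 0.756828; compare with U = 17299/37240 (approx. 0.464527)
U <= bound, so schedulable by RM sufficient condition.

0.4645


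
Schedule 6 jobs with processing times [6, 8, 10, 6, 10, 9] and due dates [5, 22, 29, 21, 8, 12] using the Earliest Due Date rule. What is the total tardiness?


Sort by due date (EDD order): [(6, 5), (10, 8), (9, 12), (6, 21), (8, 22), (10, 29)]
Compute completion times and tardiness:
  Job 1: p=6, d=5, C=6, tardiness=max(0,6-5)=1
  Job 2: p=10, d=8, C=16, tardiness=max(0,16-8)=8
  Job 3: p=9, d=12, C=25, tardiness=max(0,25-12)=13
  Job 4: p=6, d=21, C=31, tardiness=max(0,31-21)=10
  Job 5: p=8, d=22, C=39, tardiness=max(0,39-22)=17
  Job 6: p=10, d=29, C=49, tardiness=max(0,49-29)=20
Total tardiness = 69

69


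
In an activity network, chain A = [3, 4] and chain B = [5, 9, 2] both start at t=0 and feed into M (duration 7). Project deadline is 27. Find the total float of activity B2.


Forward pass: ES(B2) = sum of predecessors on chain B = 5
EF = ES + duration = 5 + 9 = 14
Backward pass: LF(M) = deadline = 27; LS(M) = 27 - 7 = 20
LF(B2) = LS(M) - sum(successors on chain B) = 20 - 2 = 18
LS = LF - duration = 18 - 9 = 9
Total float = LS - ES = 9 - 5 = 4

4


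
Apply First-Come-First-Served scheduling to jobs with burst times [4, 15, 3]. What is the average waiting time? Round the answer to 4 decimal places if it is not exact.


FCFS order (as given): [4, 15, 3]
Waiting times:
  Job 1: wait = 0
  Job 2: wait = 4
  Job 3: wait = 19
Sum of waiting times = 23
Average waiting time = 23/3 = 7.6667

7.6667


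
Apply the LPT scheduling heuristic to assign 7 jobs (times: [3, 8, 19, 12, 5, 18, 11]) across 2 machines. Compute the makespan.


Sort jobs in decreasing order (LPT): [19, 18, 12, 11, 8, 5, 3]
Assign each job to the least loaded machine:
  Machine 1: jobs [19, 11, 8], load = 38
  Machine 2: jobs [18, 12, 5, 3], load = 38
Makespan = max load = 38

38
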